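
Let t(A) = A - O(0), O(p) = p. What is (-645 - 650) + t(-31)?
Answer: -1326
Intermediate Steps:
t(A) = A (t(A) = A - 1*0 = A + 0 = A)
(-645 - 650) + t(-31) = (-645 - 650) - 31 = -1295 - 31 = -1326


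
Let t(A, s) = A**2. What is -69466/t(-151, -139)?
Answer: -69466/22801 ≈ -3.0466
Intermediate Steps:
-69466/t(-151, -139) = -69466/((-151)**2) = -69466/22801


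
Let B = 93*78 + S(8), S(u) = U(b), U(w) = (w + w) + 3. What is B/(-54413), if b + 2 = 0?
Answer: -7253/54413 ≈ -0.13330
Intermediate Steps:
b = -2 (b = -2 + 0 = -2)
U(w) = 3 + 2*w (U(w) = 2*w + 3 = 3 + 2*w)
S(u) = -1 (S(u) = 3 + 2*(-2) = 3 - 4 = -1)
B = 7253 (B = 93*78 - 1 = 7254 - 1 = 7253)
B/(-54413) = 7253/(-54413) = 7253*(-1/54413) = -7253/54413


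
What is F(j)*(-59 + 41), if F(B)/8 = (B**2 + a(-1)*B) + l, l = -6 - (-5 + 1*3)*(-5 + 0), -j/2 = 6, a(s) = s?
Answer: -20160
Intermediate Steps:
j = -12 (j = -2*6 = -12)
l = -16 (l = -6 - (-5 + 3)*(-5) = -6 - (-2)*(-5) = -6 - 1*10 = -6 - 10 = -16)
F(B) = -128 - 8*B + 8*B**2 (F(B) = 8*((B**2 - B) - 16) = 8*(-16 + B**2 - B) = -128 - 8*B + 8*B**2)
F(j)*(-59 + 41) = (-128 - 8*(-12) + 8*(-12)**2)*(-59 + 41) = (-128 + 96 + 8*144)*(-18) = (-128 + 96 + 1152)*(-18) = 1120*(-18) = -20160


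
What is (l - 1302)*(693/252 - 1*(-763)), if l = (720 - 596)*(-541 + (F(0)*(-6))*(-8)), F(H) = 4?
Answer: -68271207/2 ≈ -3.4136e+7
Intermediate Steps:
l = -43276 (l = (720 - 596)*(-541 + (4*(-6))*(-8)) = 124*(-541 - 24*(-8)) = 124*(-541 + 192) = 124*(-349) = -43276)
(l - 1302)*(693/252 - 1*(-763)) = (-43276 - 1302)*(693/252 - 1*(-763)) = -44578*(693*(1/252) + 763) = -44578*(11/4 + 763) = -44578*3063/4 = -68271207/2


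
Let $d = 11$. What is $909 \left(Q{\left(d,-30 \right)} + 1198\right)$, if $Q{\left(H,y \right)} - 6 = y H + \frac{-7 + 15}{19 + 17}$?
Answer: $794668$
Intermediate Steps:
$Q{\left(H,y \right)} = \frac{56}{9} + H y$ ($Q{\left(H,y \right)} = 6 + \left(y H + \frac{-7 + 15}{19 + 17}\right) = 6 + \left(H y + \frac{8}{36}\right) = 6 + \left(H y + 8 \cdot \frac{1}{36}\right) = 6 + \left(H y + \frac{2}{9}\right) = 6 + \left(\frac{2}{9} + H y\right) = \frac{56}{9} + H y$)
$909 \left(Q{\left(d,-30 \right)} + 1198\right) = 909 \left(\left(\frac{56}{9} + 11 \left(-30\right)\right) + 1198\right) = 909 \left(\left(\frac{56}{9} - 330\right) + 1198\right) = 909 \left(- \frac{2914}{9} + 1198\right) = 909 \cdot \frac{7868}{9} = 794668$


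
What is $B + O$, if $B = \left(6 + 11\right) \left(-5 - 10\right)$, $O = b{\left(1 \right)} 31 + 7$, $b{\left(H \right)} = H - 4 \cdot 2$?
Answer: $-465$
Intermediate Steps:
$b{\left(H \right)} = -8 + H$ ($b{\left(H \right)} = H - 8 = -8 + H$)
$O = -210$ ($O = \left(-8 + 1\right) 31 + 7 = \left(-7\right) 31 + 7 = -217 + 7 = -210$)
$B = -255$ ($B = 17 \left(-5 - 10\right) = 17 \left(-15\right) = -255$)
$B + O = -255 - 210 = -465$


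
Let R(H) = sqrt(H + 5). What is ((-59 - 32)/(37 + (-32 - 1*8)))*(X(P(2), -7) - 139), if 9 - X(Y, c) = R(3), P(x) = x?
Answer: -11830/3 - 182*sqrt(2)/3 ≈ -4029.1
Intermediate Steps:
R(H) = sqrt(5 + H)
X(Y, c) = 9 - 2*sqrt(2) (X(Y, c) = 9 - sqrt(5 + 3) = 9 - sqrt(8) = 9 - 2*sqrt(2))
((-59 - 32)/(37 + (-32 - 1*8)))*(X(P(2), -7) - 139) = ((-59 - 32)/(37 + (-32 - 1*8)))*((9 - 2*sqrt(2)) - 139) = (-91/(37 + (-32 - 8)))*(-130 - 2*sqrt(2)) = (-91/(37 - 40))*(-130 - 2*sqrt(2)) = (-91/(-3))*(-130 - 2*sqrt(2)) = (-91*(-1/3))*(-130 - 2*sqrt(2)) = 91*(-130 - 2*sqrt(2))/3 = -11830/3 - 182*sqrt(2)/3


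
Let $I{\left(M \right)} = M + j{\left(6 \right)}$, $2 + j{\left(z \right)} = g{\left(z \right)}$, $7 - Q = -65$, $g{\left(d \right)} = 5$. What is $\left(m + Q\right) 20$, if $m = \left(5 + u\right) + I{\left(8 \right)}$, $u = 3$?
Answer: $1820$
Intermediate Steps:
$Q = 72$ ($Q = 7 - -65 = 7 + 65 = 72$)
$j{\left(z \right)} = 3$ ($j{\left(z \right)} = -2 + 5 = 3$)
$I{\left(M \right)} = 3 + M$ ($I{\left(M \right)} = M + 3 = 3 + M$)
$m = 19$ ($m = \left(5 + 3\right) + \left(3 + 8\right) = 8 + 11 = 19$)
$\left(m + Q\right) 20 = \left(19 + 72\right) 20 = 91 \cdot 20 = 1820$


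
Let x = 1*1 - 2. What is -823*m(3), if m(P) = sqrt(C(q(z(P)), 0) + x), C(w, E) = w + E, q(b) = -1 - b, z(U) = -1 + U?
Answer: -1646*I ≈ -1646.0*I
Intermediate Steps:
C(w, E) = E + w
x = -1 (x = 1 - 2 = -1)
m(P) = sqrt(-1 - P) (m(P) = sqrt((0 + (-1 - (-1 + P))) - 1) = sqrt((0 + (-1 + (1 - P))) - 1) = sqrt((0 - P) - 1) = sqrt(-P - 1) = sqrt(-1 - P))
-823*m(3) = -823*sqrt(-1 - 1*3) = -823*sqrt(-1 - 3) = -1646*I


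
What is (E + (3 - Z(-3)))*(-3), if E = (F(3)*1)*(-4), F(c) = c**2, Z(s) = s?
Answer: 90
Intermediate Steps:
E = -36 (E = (3**2*1)*(-4) = (9*1)*(-4) = 9*(-4) = -36)
(E + (3 - Z(-3)))*(-3) = (-36 + (3 - 1*(-3)))*(-3) = (-36 + (3 + 3))*(-3) = (-36 + 6)*(-3) = -30*(-3) = 90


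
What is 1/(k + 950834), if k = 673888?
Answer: 1/1624722 ≈ 6.1549e-7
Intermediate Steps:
1/(k + 950834) = 1/(673888 + 950834) = 1/1624722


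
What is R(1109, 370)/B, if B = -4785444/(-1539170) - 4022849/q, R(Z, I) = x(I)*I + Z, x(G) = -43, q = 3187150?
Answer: -7260727741506550/906007934927 ≈ -8014.0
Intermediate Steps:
R(Z, I) = Z - 43*I (R(Z, I) = -43*I + Z = Z - 43*I)
B = 906007934927/490556566550 (B = -4785444/(-1539170) - 4022849/3187150 = -4785444*(-1/1539170) - 4022849*1/3187150 = 2392722/769585 - 4022849/3187150 = 906007934927/490556566550 ≈ 1.8469)
R(1109, 370)/B = (1109 - 43*370)/(906007934927/490556566550) = (1109 - 15910)*(490556566550/906007934927) = -14801*490556566550/906007934927 = -7260727741506550/906007934927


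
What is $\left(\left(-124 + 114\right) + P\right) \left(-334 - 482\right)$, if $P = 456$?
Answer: $-363936$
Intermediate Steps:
$\left(\left(-124 + 114\right) + P\right) \left(-334 - 482\right) = \left(\left(-124 + 114\right) + 456\right) \left(-334 - 482\right) = \left(-10 + 456\right) \left(-816\right) = 446 \left(-816\right) = -363936$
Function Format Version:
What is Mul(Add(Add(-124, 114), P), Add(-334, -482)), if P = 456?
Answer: -363936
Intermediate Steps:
Mul(Add(Add(-124, 114), P), Add(-334, -482)) = Mul(Add(Add(-124, 114), 456), Add(-334, -482)) = Mul(Add(-10, 456), -816) = Mul(446, -816) = -363936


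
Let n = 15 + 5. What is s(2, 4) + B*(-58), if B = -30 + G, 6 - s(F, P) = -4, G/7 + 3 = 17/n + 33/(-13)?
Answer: 474957/130 ≈ 3653.5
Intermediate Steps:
n = 20
G = -8533/260 (G = -21 + 7*(17/20 + 33/(-13)) = -21 + 7*(17*(1/20) + 33*(-1/13)) = -21 + 7*(17/20 - 33/13) = -21 + 7*(-439/260) = -21 - 3073/260 = -8533/260 ≈ -32.819)
s(F, P) = 10 (s(F, P) = 6 - 1*(-4) = 6 + 4 = 10)
B = -16333/260 (B = -30 - 8533/260 = -16333/260 ≈ -62.819)
s(2, 4) + B*(-58) = 10 - 16333/260*(-58) = 10 + 473657/130 = 474957/130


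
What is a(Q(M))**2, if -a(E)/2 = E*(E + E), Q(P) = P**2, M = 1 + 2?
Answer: 104976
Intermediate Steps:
M = 3
a(E) = -4*E**2 (a(E) = -2*E*(E + E) = -2*E*2*E = -4*E**2)
a(Q(M))**2 = (-4*(3**2)**2)**2 = (-4*9**2)**2 = (-4*81)**2 = (-324)**2 = 104976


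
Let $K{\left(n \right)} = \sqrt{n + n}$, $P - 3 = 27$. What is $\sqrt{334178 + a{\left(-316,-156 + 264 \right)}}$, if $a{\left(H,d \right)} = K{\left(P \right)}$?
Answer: $\sqrt{334178 + 2 \sqrt{15}} \approx 578.09$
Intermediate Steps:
$P = 30$ ($P = 3 + 27 = 30$)
$K{\left(n \right)} = \sqrt{2} \sqrt{n}$ ($K{\left(n \right)} = \sqrt{2 n} = \sqrt{2} \sqrt{n}$)
$a{\left(H,d \right)} = 2 \sqrt{15}$ ($a{\left(H,d \right)} = \sqrt{2} \sqrt{30} = 2 \sqrt{15}$)
$\sqrt{334178 + a{\left(-316,-156 + 264 \right)}} = \sqrt{334178 + 2 \sqrt{15}}$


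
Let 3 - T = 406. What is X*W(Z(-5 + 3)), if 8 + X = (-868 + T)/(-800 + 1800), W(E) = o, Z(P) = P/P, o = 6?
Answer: -27813/500 ≈ -55.626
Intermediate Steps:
T = -403 (T = 3 - 1*406 = 3 - 406 = -403)
Z(P) = 1
W(E) = 6
X = -9271/1000 (X = -8 + (-868 - 403)/(-800 + 1800) = -8 - 1271/1000 = -9271/1000 ≈ -9.2710)
X*W(Z(-5 + 3)) = -9271/1000*6 = -27813/500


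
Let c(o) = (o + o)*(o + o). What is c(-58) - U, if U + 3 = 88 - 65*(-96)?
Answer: 7131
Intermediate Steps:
U = 6325 (U = -3 + (88 - 65*(-96)) = -3 + (88 + 6240) = -3 + 6328 = 6325)
c(o) = 4*o² (c(o) = (2*o)*(2*o) = 4*o²)
c(-58) - U = 4*(-58)² - 1*6325 = 4*3364 - 6325 = 13456 - 6325 = 7131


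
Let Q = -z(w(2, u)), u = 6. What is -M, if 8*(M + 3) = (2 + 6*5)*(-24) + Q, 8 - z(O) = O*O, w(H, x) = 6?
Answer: 191/2 ≈ 95.500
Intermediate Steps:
z(O) = 8 - O² (z(O) = 8 - O*O = 8 - O²)
Q = 28 (Q = -(8 - 1*6²) = -(8 - 1*36) = -(8 - 36) = -1*(-28) = 28)
M = -191/2 (M = -3 + ((2 + 6*5)*(-24) + 28)/8 = -3 + ((2 + 30)*(-24) + 28)/8 = -3 + (32*(-24) + 28)/8 = -3 + (-768 + 28)/8 = -3 + (⅛)*(-740) = -3 - 185/2 = -191/2 ≈ -95.500)
-M = -1*(-191/2) = 191/2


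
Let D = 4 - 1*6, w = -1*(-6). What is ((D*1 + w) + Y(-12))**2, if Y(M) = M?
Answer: 64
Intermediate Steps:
w = 6
D = -2 (D = 4 - 6 = -2)
((D*1 + w) + Y(-12))**2 = ((-2*1 + 6) - 12)**2 = ((-2 + 6) - 12)**2 = (4 - 12)**2 = (-8)**2 = 64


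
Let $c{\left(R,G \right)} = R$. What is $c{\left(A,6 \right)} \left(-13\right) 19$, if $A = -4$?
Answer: $988$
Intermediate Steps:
$c{\left(A,6 \right)} \left(-13\right) 19 = \left(-4\right) \left(-13\right) 19 = 52 \cdot 19 = 988$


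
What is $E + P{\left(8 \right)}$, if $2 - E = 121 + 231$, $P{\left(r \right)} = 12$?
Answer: $-338$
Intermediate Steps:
$E = -350$ ($E = 2 - \left(121 + 231\right) = 2 - 352 = -350$)
$E + P{\left(8 \right)} = -350 + 12 = -338$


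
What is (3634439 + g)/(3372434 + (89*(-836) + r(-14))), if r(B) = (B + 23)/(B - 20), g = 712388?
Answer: 147792118/112133011 ≈ 1.3180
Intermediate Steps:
r(B) = (23 + B)/(-20 + B)
(3634439 + g)/(3372434 + (89*(-836) + r(-14))) = (3634439 + 712388)/(3372434 + (89*(-836) + (23 - 14)/(-20 - 14))) = 4346827/(3372434 + (-74404 + 9/(-34))) = 4346827/(3372434 + (-74404 - 1/34*9)) = 4346827/(3372434 + (-74404 - 9/34)) = 4346827/(3372434 - 2529745/34) = 4346827/(112133011/34) = 4346827*(34/112133011) = 147792118/112133011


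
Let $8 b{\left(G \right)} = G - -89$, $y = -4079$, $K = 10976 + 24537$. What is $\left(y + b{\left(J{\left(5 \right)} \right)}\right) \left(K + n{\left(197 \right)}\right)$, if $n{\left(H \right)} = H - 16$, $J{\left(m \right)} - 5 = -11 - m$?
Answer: $- \frac{290495619}{2} \approx -1.4525 \cdot 10^{8}$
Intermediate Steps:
$J{\left(m \right)} = -6 - m$ ($J{\left(m \right)} = 5 - \left(11 + m\right) = -6 - m$)
$K = 35513$
$n{\left(H \right)} = -16 + H$ ($n{\left(H \right)} = H - 16 = -16 + H$)
$b{\left(G \right)} = \frac{89}{8} + \frac{G}{8}$ ($b{\left(G \right)} = \frac{G - -89}{8} = \frac{G + 89}{8} = \frac{89 + G}{8} = \frac{89}{8} + \frac{G}{8}$)
$\left(y + b{\left(J{\left(5 \right)} \right)}\right) \left(K + n{\left(197 \right)}\right) = \left(-4079 + \left(\frac{89}{8} + \frac{-6 - 5}{8}\right)\right) \left(35513 + \left(-16 + 197\right)\right) = \left(-4079 + \left(\frac{89}{8} + \frac{-6 - 5}{8}\right)\right) \left(35513 + 181\right) = \left(-4079 + \left(\frac{89}{8} + \frac{1}{8} \left(-11\right)\right)\right) 35694 = \left(-4079 + \left(\frac{89}{8} - \frac{11}{8}\right)\right) 35694 = \left(-4079 + \frac{39}{4}\right) 35694 = \left(- \frac{16277}{4}\right) 35694 = - \frac{290495619}{2}$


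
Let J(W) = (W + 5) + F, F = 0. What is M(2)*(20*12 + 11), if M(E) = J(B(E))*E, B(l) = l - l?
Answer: 2510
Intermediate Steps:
B(l) = 0
J(W) = 5 + W (J(W) = (W + 5) + 0 = (5 + W) + 0 = 5 + W)
M(E) = 5*E (M(E) = (5 + 0)*E = 5*E)
M(2)*(20*12 + 11) = (5*2)*(20*12 + 11) = 10*(240 + 11) = 10*251 = 2510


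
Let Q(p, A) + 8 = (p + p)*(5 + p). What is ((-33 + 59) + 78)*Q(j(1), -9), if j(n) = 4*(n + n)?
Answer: 20800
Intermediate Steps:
j(n) = 8*n (j(n) = 4*(2*n) = 8*n)
Q(p, A) = -8 + 2*p*(5 + p) (Q(p, A) = -8 + (p + p)*(5 + p) = -8 + (2*p)*(5 + p) = -8 + 2*p*(5 + p))
((-33 + 59) + 78)*Q(j(1), -9) = ((-33 + 59) + 78)*(-8 + 2*(8*1)² + 10*(8*1)) = (26 + 78)*(-8 + 2*8² + 10*8) = 104*(-8 + 2*64 + 80) = 104*(-8 + 128 + 80) = 104*200 = 20800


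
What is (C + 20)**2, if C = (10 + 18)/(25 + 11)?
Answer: 34969/81 ≈ 431.72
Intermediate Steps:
C = 7/9 (C = 28/36 = 28*(1/36) = 7/9 ≈ 0.77778)
(C + 20)**2 = (7/9 + 20)**2 = (187/9)**2 = 34969/81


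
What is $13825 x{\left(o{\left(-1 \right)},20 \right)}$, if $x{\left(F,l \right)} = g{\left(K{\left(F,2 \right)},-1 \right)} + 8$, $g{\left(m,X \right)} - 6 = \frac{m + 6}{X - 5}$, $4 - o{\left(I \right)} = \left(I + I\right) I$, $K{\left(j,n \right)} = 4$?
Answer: $\frac{511525}{3} \approx 1.7051 \cdot 10^{5}$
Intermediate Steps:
$o{\left(I \right)} = 4 - 2 I^{2}$ ($o{\left(I \right)} = 4 - \left(I + I\right) I = 4 - 2 I I = 4 - 2 I^{2}$)
$g{\left(m,X \right)} = 6 + \frac{6 + m}{-5 + X}$ ($g{\left(m,X \right)} = 6 + \frac{m + 6}{X - 5} = 6 + \frac{6 + m}{-5 + X}$)
$x{\left(F,l \right)} = \frac{37}{3}$ ($x{\left(F,l \right)} = \frac{-24 + 4 + 6 \left(-1\right)}{-5 - 1} + 8 = \frac{-24 + 4 - 6}{-6} + 8 = \left(- \frac{1}{6}\right) \left(-26\right) + 8 = \frac{13}{3} + 8 = \frac{37}{3}$)
$13825 x{\left(o{\left(-1 \right)},20 \right)} = 13825 \cdot \frac{37}{3} = \frac{511525}{3}$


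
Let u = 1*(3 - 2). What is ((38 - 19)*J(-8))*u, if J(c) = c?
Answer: -152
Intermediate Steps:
u = 1 (u = 1*1 = 1)
((38 - 19)*J(-8))*u = ((38 - 19)*(-8))*1 = (19*(-8))*1 = -152*1 = -152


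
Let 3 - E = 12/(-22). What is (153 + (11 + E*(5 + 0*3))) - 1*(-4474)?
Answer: 51213/11 ≈ 4655.7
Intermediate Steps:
E = 39/11 (E = 3 - 12/(-22) = 3 - 12*(-1)/22 = 3 - 1*(-6/11) = 3 + 6/11 = 39/11 ≈ 3.5455)
(153 + (11 + E*(5 + 0*3))) - 1*(-4474) = (153 + (11 + 39*(5 + 0*3)/11)) - 1*(-4474) = (153 + (11 + 39*(5 + 0)/11)) + 4474 = (153 + (11 + (39/11)*5)) + 4474 = (153 + (11 + 195/11)) + 4474 = (153 + 316/11) + 4474 = 1999/11 + 4474 = 51213/11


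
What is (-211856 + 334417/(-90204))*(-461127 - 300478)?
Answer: 14554723212990805/90204 ≈ 1.6135e+11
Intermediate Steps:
(-211856 + 334417/(-90204))*(-461127 - 300478) = (-211856 + 334417*(-1/90204))*(-761605) = (-211856 - 334417/90204)*(-761605) = -19110593041/90204*(-761605) = 14554723212990805/90204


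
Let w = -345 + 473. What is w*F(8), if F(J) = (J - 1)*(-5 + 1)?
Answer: -3584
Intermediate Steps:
F(J) = 4 - 4*J (F(J) = (-1 + J)*(-4) = 4 - 4*J)
w = 128
w*F(8) = 128*(4 - 4*8) = 128*(4 - 32) = 128*(-28) = -3584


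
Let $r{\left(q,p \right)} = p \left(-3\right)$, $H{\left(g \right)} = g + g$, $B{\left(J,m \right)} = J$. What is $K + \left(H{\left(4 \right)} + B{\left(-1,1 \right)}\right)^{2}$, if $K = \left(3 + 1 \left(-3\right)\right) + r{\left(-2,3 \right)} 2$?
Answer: $31$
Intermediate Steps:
$H{\left(g \right)} = 2 g$
$r{\left(q,p \right)} = - 3 p$
$K = -18$ ($K = \left(3 + 1 \left(-3\right)\right) + \left(-3\right) 3 \cdot 2 = \left(3 - 3\right) - 18 = 0 - 18 = -18$)
$K + \left(H{\left(4 \right)} + B{\left(-1,1 \right)}\right)^{2} = -18 + \left(2 \cdot 4 - 1\right)^{2} = -18 + \left(8 - 1\right)^{2} = -18 + 7^{2} = -18 + 49 = 31$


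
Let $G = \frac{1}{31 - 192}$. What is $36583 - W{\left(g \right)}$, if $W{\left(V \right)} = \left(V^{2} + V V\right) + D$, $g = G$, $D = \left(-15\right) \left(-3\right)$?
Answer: $\frac{947101496}{25921} \approx 36538.0$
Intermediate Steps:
$G = - \frac{1}{161}$ ($G = \frac{1}{-161} = - \frac{1}{161} \approx -0.0062112$)
$D = 45$
$g = - \frac{1}{161} \approx -0.0062112$
$W{\left(V \right)} = 45 + 2 V^{2}$ ($W{\left(V \right)} = \left(V^{2} + V V\right) + 45 = \left(V^{2} + V^{2}\right) + 45 = 2 V^{2} + 45 = 45 + 2 V^{2}$)
$36583 - W{\left(g \right)} = 36583 - \left(45 + 2 \left(- \frac{1}{161}\right)^{2}\right) = 36583 - \left(45 + 2 \cdot \frac{1}{25921}\right) = 36583 - \left(45 + \frac{2}{25921}\right) = 36583 - \frac{1166447}{25921} = \frac{947101496}{25921}$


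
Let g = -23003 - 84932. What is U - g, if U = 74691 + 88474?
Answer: 271100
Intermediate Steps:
g = -107935
U = 163165
U - g = 163165 - 1*(-107935) = 163165 + 107935 = 271100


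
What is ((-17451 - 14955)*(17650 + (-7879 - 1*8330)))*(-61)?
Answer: 2848519806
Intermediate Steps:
((-17451 - 14955)*(17650 + (-7879 - 1*8330)))*(-61) = -32406*(17650 + (-7879 - 8330))*(-61) = -32406*(17650 - 16209)*(-61) = -32406*1441*(-61) = -46697046*(-61) = 2848519806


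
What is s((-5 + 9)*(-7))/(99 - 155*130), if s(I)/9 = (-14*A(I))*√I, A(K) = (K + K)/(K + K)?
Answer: 252*I*√7/20051 ≈ 0.033252*I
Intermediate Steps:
A(K) = 1 (A(K) = (2*K)/((2*K)) = (2*K)*(1/(2*K)) = 1)
s(I) = -126*√I (s(I) = 9*((-14*1)*√I) = 9*(-14*√I) = -126*√I)
s((-5 + 9)*(-7))/(99 - 155*130) = (-126*I*√7*√(-5 + 9))/(99 - 155*130) = (-126*2*I*√7)/(99 - 20150) = -252*I*√7/(-20051) = -252*I*√7*(-1/20051) = 252*I*√7/20051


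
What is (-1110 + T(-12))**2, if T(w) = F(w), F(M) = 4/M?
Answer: 11095561/9 ≈ 1.2328e+6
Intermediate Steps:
T(w) = 4/w
(-1110 + T(-12))**2 = (-1110 + 4/(-12))**2 = (-1110 + 4*(-1/12))**2 = (-1110 - 1/3)**2 = (-3331/3)**2 = 11095561/9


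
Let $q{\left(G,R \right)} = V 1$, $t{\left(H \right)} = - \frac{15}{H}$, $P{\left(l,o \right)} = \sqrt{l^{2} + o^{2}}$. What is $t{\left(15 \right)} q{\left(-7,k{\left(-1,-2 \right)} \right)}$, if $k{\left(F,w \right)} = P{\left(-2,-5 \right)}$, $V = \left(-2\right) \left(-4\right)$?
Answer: $-8$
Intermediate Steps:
$V = 8$
$k{\left(F,w \right)} = \sqrt{29}$ ($k{\left(F,w \right)} = \sqrt{\left(-2\right)^{2} + \left(-5\right)^{2}} = \sqrt{4 + 25} = \sqrt{29}$)
$q{\left(G,R \right)} = 8$ ($q{\left(G,R \right)} = 8 \cdot 1 = 8$)
$t{\left(15 \right)} q{\left(-7,k{\left(-1,-2 \right)} \right)} = - \frac{15}{15} \cdot 8 = \left(-15\right) \frac{1}{15} \cdot 8 = \left(-1\right) 8 = -8$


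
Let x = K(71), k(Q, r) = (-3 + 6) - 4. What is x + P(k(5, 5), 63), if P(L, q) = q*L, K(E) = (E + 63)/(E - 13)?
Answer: -1760/29 ≈ -60.690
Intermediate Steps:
K(E) = (63 + E)/(-13 + E)
k(Q, r) = -1 (k(Q, r) = 3 - 4 = -1)
P(L, q) = L*q
x = 67/29 (x = (63 + 71)/(-13 + 71) = 134/58 = (1/58)*134 = 67/29 ≈ 2.3103)
x + P(k(5, 5), 63) = 67/29 - 1*63 = 67/29 - 63 = -1760/29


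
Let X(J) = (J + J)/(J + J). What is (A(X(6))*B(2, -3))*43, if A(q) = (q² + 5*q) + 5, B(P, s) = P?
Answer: 946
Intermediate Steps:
X(J) = 1 (X(J) = (2*J)/((2*J)) = (2*J)*(1/(2*J)) = 1)
A(q) = 5 + q² + 5*q
(A(X(6))*B(2, -3))*43 = ((5 + 1² + 5*1)*2)*43 = ((5 + 1 + 5)*2)*43 = (11*2)*43 = 22*43 = 946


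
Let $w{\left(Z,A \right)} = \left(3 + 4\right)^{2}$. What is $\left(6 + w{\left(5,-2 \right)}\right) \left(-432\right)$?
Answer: $-23760$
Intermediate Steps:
$w{\left(Z,A \right)} = 49$ ($w{\left(Z,A \right)} = 7^{2} = 49$)
$\left(6 + w{\left(5,-2 \right)}\right) \left(-432\right) = \left(6 + 49\right) \left(-432\right) = 55 \left(-432\right) = -23760$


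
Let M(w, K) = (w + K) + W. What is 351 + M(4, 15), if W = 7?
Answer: 377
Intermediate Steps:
M(w, K) = 7 + K + w (M(w, K) = (w + K) + 7 = (K + w) + 7 = 7 + K + w)
351 + M(4, 15) = 351 + (7 + 15 + 4) = 351 + 26 = 377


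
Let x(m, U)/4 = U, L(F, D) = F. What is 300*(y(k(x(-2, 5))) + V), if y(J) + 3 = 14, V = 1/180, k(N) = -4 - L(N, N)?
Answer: 9905/3 ≈ 3301.7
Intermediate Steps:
x(m, U) = 4*U
k(N) = -4 - N
V = 1/180 ≈ 0.0055556
y(J) = 11 (y(J) = -3 + 14 = 11)
300*(y(k(x(-2, 5))) + V) = 300*(11 + 1/180) = 300*(1981/180) = 9905/3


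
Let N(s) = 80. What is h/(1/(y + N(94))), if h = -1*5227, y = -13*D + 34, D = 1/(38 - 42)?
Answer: -2451463/4 ≈ -6.1287e+5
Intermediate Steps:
D = -¼ (D = 1/(-4) = -¼ ≈ -0.25000)
y = 149/4 (y = -13*(-¼) + 34 = 13/4 + 34 = 149/4 ≈ 37.250)
h = -5227
h/(1/(y + N(94))) = -5227/(1/(149/4 + 80)) = -5227/(1/(469/4)) = -5227/4/469 = -5227*469/4 = -2451463/4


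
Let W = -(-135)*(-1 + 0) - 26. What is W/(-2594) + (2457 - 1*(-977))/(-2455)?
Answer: -8512541/6368270 ≈ -1.3367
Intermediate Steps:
W = -161 (W = -(-135)*(-1) - 26 = -27*5 - 26 = -135 - 26 = -161)
W/(-2594) + (2457 - 1*(-977))/(-2455) = -161/(-2594) + (2457 - 1*(-977))/(-2455) = -161*(-1/2594) + (2457 + 977)*(-1/2455) = 161/2594 + 3434*(-1/2455) = 161/2594 - 3434/2455 = -8512541/6368270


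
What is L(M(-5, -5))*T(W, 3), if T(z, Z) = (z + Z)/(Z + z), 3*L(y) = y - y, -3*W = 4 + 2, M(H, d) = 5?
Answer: 0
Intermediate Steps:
W = -2 (W = -(4 + 2)/3 = -⅓*6 = -2)
L(y) = 0 (L(y) = (y - y)/3 = (⅓)*0 = 0)
T(z, Z) = 1 (T(z, Z) = (Z + z)/(Z + z) = 1)
L(M(-5, -5))*T(W, 3) = 0*1 = 0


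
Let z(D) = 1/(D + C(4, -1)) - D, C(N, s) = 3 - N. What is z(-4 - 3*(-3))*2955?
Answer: -56145/4 ≈ -14036.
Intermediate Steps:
z(D) = 1/(-1 + D) - D (z(D) = 1/(D + (3 - 1*4)) - D = 1/(D + (3 - 4)) - D = 1/(D - 1) - D = 1/(-1 + D) - D)
z(-4 - 3*(-3))*2955 = ((1 + (-4 - 3*(-3)) - (-4 - 3*(-3))²)/(-1 + (-4 - 3*(-3))))*2955 = ((1 + (-4 + 9) - (-4 + 9)²)/(-1 + (-4 + 9)))*2955 = ((1 + 5 - 1*5²)/(-1 + 5))*2955 = ((1 + 5 - 1*25)/4)*2955 = ((1 + 5 - 25)/4)*2955 = ((¼)*(-19))*2955 = -19/4*2955 = -56145/4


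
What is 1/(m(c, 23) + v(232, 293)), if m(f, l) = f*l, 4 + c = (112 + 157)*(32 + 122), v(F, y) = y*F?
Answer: 1/1020682 ≈ 9.7974e-7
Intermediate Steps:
v(F, y) = F*y
c = 41422 (c = -4 + (112 + 157)*(32 + 122) = -4 + 269*154 = -4 + 41426 = 41422)
1/(m(c, 23) + v(232, 293)) = 1/(41422*23 + 232*293) = 1/(952706 + 67976) = 1/1020682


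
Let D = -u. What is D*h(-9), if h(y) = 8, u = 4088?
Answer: -32704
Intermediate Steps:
D = -4088 (D = -1*4088 = -4088)
D*h(-9) = -4088*8 = -32704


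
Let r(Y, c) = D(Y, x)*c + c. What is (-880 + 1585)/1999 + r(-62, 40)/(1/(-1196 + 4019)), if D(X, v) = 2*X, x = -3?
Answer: -27764430135/1999 ≈ -1.3889e+7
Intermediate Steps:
r(Y, c) = c + 2*Y*c (r(Y, c) = (2*Y)*c + c = 2*Y*c + c = c + 2*Y*c)
(-880 + 1585)/1999 + r(-62, 40)/(1/(-1196 + 4019)) = (-880 + 1585)/1999 + (40*(1 + 2*(-62)))/(1/(-1196 + 4019)) = 705*(1/1999) + (40*(1 - 124))/(1/2823) = 705/1999 + (40*(-123))/(1/2823) = 705/1999 - 4920*2823 = 705/1999 - 13889160 = -27764430135/1999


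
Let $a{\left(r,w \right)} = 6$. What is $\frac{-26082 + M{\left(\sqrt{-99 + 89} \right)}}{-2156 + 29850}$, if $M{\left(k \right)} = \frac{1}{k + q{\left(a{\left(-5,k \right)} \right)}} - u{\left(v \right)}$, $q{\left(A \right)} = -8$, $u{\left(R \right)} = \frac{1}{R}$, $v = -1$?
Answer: $- \frac{965001}{1024678} - \frac{i \sqrt{10}}{2049356} \approx -0.94176 - 1.5431 \cdot 10^{-6} i$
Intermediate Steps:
$M{\left(k \right)} = 1 + \frac{1}{-8 + k}$ ($M{\left(k \right)} = \frac{1}{k - 8} - \frac{1}{-1} = \frac{1}{-8 + k} - -1 = \frac{1}{-8 + k} + 1 = 1 + \frac{1}{-8 + k}$)
$\frac{-26082 + M{\left(\sqrt{-99 + 89} \right)}}{-2156 + 29850} = \frac{-26082 + \frac{-7 + \sqrt{-99 + 89}}{-8 + \sqrt{-99 + 89}}}{-2156 + 29850} = \frac{-26082 + \frac{-7 + \sqrt{-10}}{-8 + \sqrt{-10}}}{27694} = \left(-26082 + \frac{-7 + i \sqrt{10}}{-8 + i \sqrt{10}}\right) \frac{1}{27694} = - \frac{13041}{13847} + \frac{-7 + i \sqrt{10}}{27694 \left(-8 + i \sqrt{10}\right)}$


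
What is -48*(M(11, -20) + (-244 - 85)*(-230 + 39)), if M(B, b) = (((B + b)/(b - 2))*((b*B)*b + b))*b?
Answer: -14257392/11 ≈ -1.2961e+6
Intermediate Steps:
M(B, b) = b*(B + b)*(b + B*b²)/(-2 + b) (M(B, b) = (((B + b)/(-2 + b))*((B*b)*b + b))*b = (((B + b)/(-2 + b))*(B*b² + b))*b = (((B + b)/(-2 + b))*(b + B*b²))*b = ((B + b)*(b + B*b²)/(-2 + b))*b = b*(B + b)*(b + B*b²)/(-2 + b))
-48*(M(11, -20) + (-244 - 85)*(-230 + 39)) = -48*((-20)²*(11 - 20 + 11*(-20)² - 20*11²)/(-2 - 20) + (-244 - 85)*(-230 + 39)) = -48*(400*(11 - 20 + 11*400 - 20*121)/(-22) - 329*(-191)) = -48*(400*(-1/22)*(11 - 20 + 4400 - 2420) + 62839) = -48*(400*(-1/22)*1971 + 62839) = -48*(-394200/11 + 62839) = -48*297029/11 = -14257392/11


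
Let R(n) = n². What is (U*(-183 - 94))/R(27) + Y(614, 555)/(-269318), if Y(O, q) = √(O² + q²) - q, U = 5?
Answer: -372600835/196332822 - √685021/269318 ≈ -1.9009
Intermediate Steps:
(U*(-183 - 94))/R(27) + Y(614, 555)/(-269318) = (5*(-183 - 94))/(27²) + (√(614² + 555²) - 1*555)/(-269318) = (5*(-277))/729 + (√(376996 + 308025) - 555)*(-1/269318) = -1385*1/729 + (√685021 - 555)*(-1/269318) = -1385/729 + (-555 + √685021)*(-1/269318) = -1385/729 + (555/269318 - √685021/269318) = -372600835/196332822 - √685021/269318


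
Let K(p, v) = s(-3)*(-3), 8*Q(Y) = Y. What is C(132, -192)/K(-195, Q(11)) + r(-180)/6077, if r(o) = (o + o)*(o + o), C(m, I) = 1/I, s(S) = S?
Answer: 223942723/10501056 ≈ 21.326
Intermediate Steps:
Q(Y) = Y/8
r(o) = 4*o² (r(o) = (2*o)*(2*o) = 4*o²)
K(p, v) = 9 (K(p, v) = -3*(-3) = 9)
C(132, -192)/K(-195, Q(11)) + r(-180)/6077 = 1/(-192*9) + (4*(-180)²)/6077 = -1/192*⅑ + (4*32400)*(1/6077) = -1/1728 + 129600*(1/6077) = -1/1728 + 129600/6077 = 223942723/10501056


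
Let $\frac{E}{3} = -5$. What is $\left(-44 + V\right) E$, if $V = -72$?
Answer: $1740$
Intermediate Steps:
$E = -15$ ($E = 3 \left(-5\right) = -15$)
$\left(-44 + V\right) E = \left(-44 - 72\right) \left(-15\right) = \left(-116\right) \left(-15\right) = 1740$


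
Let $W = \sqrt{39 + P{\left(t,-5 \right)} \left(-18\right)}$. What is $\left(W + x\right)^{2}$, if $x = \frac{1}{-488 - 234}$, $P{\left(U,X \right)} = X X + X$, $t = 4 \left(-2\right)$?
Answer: $\frac{\left(1 - 722 i \sqrt{321}\right)^{2}}{521284} \approx -321.0 - 0.04963 i$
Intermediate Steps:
$t = -8$
$P{\left(U,X \right)} = X + X^{2}$ ($P{\left(U,X \right)} = X^{2} + X = X + X^{2}$)
$W = i \sqrt{321}$ ($W = \sqrt{39 + - 5 \left(1 - 5\right) \left(-18\right)} = \sqrt{39 + \left(-5\right) \left(-4\right) \left(-18\right)} = \sqrt{39 + 20 \left(-18\right)} = \sqrt{39 - 360} = \sqrt{-321} = i \sqrt{321} \approx 17.916 i$)
$x = - \frac{1}{722}$ ($x = \frac{1}{-722} = - \frac{1}{722} \approx -0.001385$)
$\left(W + x\right)^{2} = \left(i \sqrt{321} - \frac{1}{722}\right)^{2} = \left(- \frac{1}{722} + i \sqrt{321}\right)^{2}$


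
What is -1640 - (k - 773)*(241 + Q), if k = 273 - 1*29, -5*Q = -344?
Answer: 811221/5 ≈ 1.6224e+5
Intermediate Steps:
Q = 344/5 (Q = -⅕*(-344) = 344/5 ≈ 68.800)
k = 244 (k = 273 - 29 = 244)
-1640 - (k - 773)*(241 + Q) = -1640 - (244 - 773)*(241 + 344/5) = -1640 - (-529)*1549/5 = -1640 - 1*(-819421/5) = -1640 + 819421/5 = 811221/5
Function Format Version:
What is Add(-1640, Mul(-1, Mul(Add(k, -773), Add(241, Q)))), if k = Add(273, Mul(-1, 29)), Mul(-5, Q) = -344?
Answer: Rational(811221, 5) ≈ 1.6224e+5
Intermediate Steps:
Q = Rational(344, 5) (Q = Mul(Rational(-1, 5), -344) = Rational(344, 5) ≈ 68.800)
k = 244 (k = Add(273, -29) = 244)
Add(-1640, Mul(-1, Mul(Add(k, -773), Add(241, Q)))) = Add(-1640, Mul(-1, Mul(Add(244, -773), Add(241, Rational(344, 5))))) = Add(-1640, Mul(-1, Mul(-529, Rational(1549, 5)))) = Add(-1640, Mul(-1, Rational(-819421, 5))) = Add(-1640, Rational(819421, 5)) = Rational(811221, 5)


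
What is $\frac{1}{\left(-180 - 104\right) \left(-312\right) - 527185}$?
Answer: $- \frac{1}{438577} \approx -2.2801 \cdot 10^{-6}$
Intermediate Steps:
$\frac{1}{\left(-180 - 104\right) \left(-312\right) - 527185} = \frac{1}{\left(-284\right) \left(-312\right) - 527185} = \frac{1}{88608 - 527185} = \frac{1}{-438577} = - \frac{1}{438577}$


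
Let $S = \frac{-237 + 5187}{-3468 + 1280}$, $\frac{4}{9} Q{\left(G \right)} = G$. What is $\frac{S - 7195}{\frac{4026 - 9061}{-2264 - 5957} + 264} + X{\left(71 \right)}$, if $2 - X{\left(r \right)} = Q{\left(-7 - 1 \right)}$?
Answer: $- \frac{17133258385}{2379864626} \approx -7.1993$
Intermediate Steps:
$Q{\left(G \right)} = \frac{9 G}{4}$
$S = - \frac{2475}{1094}$ ($S = \frac{4950}{-2188} = 4950 \left(- \frac{1}{2188}\right) = - \frac{2475}{1094} \approx -2.2623$)
$X{\left(r \right)} = 20$ ($X{\left(r \right)} = 2 - \frac{9 \left(-7 - 1\right)}{4} = 2 - \frac{9}{4} \left(-8\right) = 2 - -18 = 2 + 18 = 20$)
$\frac{S - 7195}{\frac{4026 - 9061}{-2264 - 5957} + 264} + X{\left(71 \right)} = \frac{- \frac{2475}{1094} - 7195}{\frac{4026 - 9061}{-2264 - 5957} + 264} + 20 = - \frac{7873805}{1094 \left(- \frac{5035}{-8221} + 264\right)} + 20 = - \frac{7873805}{1094 \left(\left(-5035\right) \left(- \frac{1}{8221}\right) + 264\right)} + 20 = - \frac{7873805}{1094 \left(\frac{5035}{8221} + 264\right)} + 20 = - \frac{7873805}{1094 \cdot \frac{2175379}{8221}} + 20 = \left(- \frac{7873805}{1094}\right) \frac{8221}{2175379} + 20 = - \frac{64730550905}{2379864626} + 20 = - \frac{17133258385}{2379864626}$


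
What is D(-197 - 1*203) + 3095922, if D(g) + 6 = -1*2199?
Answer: 3093717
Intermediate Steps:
D(g) = -2205 (D(g) = -6 - 1*2199 = -6 - 2199 = -2205)
D(-197 - 1*203) + 3095922 = -2205 + 3095922 = 3093717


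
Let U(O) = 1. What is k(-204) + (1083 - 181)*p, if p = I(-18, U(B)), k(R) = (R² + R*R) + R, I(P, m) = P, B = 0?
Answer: 66792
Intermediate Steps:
k(R) = R + 2*R² (k(R) = (R² + R²) + R = 2*R² + R = R + 2*R²)
p = -18
k(-204) + (1083 - 181)*p = -204*(1 + 2*(-204)) + (1083 - 181)*(-18) = -204*(1 - 408) + 902*(-18) = -204*(-407) - 16236 = 83028 - 16236 = 66792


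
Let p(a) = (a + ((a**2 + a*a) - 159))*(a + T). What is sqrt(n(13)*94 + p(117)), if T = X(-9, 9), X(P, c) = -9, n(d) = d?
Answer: sqrt(2953510) ≈ 1718.6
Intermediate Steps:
T = -9
p(a) = (-9 + a)*(-159 + a + 2*a**2) (p(a) = (a + ((a**2 + a*a) - 159))*(a - 9) = (a + ((a**2 + a**2) - 159))*(-9 + a) = (a + (2*a**2 - 159))*(-9 + a) = (a + (-159 + 2*a**2))*(-9 + a) = (-159 + a + 2*a**2)*(-9 + a) = (-9 + a)*(-159 + a + 2*a**2))
sqrt(n(13)*94 + p(117)) = sqrt(13*94 + (1431 - 168*117 - 17*117**2 + 2*117**3)) = sqrt(1222 + (1431 - 19656 - 17*13689 + 2*1601613)) = sqrt(1222 + (1431 - 19656 - 232713 + 3203226)) = sqrt(1222 + 2952288) = sqrt(2953510)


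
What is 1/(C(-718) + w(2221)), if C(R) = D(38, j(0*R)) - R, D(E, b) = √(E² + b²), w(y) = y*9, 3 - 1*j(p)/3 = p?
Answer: 20707/428778324 - 5*√61/428778324 ≈ 4.8202e-5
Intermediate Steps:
j(p) = 9 - 3*p
w(y) = 9*y
C(R) = -R + 5*√61 (C(R) = √(38² + (9 - 0*R)²) - R = √(1444 + (9 - 3*0)²) - R = √(1444 + (9 + 0)²) - R = √(1444 + 9²) - R = √(1444 + 81) - R = √1525 - R = 5*√61 - R = -R + 5*√61)
1/(C(-718) + w(2221)) = 1/((-1*(-718) + 5*√61) + 9*2221) = 1/((718 + 5*√61) + 19989) = 1/(20707 + 5*√61)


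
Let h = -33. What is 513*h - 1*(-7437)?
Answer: -9492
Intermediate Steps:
513*h - 1*(-7437) = 513*(-33) - 1*(-7437) = -16929 + 7437 = -9492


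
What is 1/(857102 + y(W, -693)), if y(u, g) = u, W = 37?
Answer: 1/857139 ≈ 1.1667e-6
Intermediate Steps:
1/(857102 + y(W, -693)) = 1/(857102 + 37) = 1/857139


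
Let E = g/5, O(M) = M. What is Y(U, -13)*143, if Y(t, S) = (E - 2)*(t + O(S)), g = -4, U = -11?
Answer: 48048/5 ≈ 9609.6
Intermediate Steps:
E = -⅘ (E = -4/5 = -4*⅕ = -⅘ ≈ -0.80000)
Y(t, S) = -14*S/5 - 14*t/5 (Y(t, S) = (-⅘ - 2)*(t + S) = -14*(S + t)/5 = -14*S/5 - 14*t/5)
Y(U, -13)*143 = (-14/5*(-13) - 14/5*(-11))*143 = (182/5 + 154/5)*143 = (336/5)*143 = 48048/5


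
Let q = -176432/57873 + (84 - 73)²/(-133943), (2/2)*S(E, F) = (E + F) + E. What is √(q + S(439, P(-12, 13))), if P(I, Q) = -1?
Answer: √52514455340767858317966/7751683239 ≈ 29.563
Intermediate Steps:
S(E, F) = F + 2*E (S(E, F) = (E + F) + E = F + 2*E)
q = -23638834009/7751683239 (q = -176432*1/57873 + 11²*(-1/133943) = -176432/57873 + 121*(-1/133943) = -176432/57873 - 121/133943 = -23638834009/7751683239 ≈ -3.0495)
√(q + S(439, P(-12, 13))) = √(-23638834009/7751683239 + (-1 + 2*439)) = √(-23638834009/7751683239 + (-1 + 878)) = √(-23638834009/7751683239 + 877) = √(6774587366594/7751683239) = √52514455340767858317966/7751683239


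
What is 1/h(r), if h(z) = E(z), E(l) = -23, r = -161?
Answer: -1/23 ≈ -0.043478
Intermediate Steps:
h(z) = -23
1/h(r) = 1/(-23) = -1/23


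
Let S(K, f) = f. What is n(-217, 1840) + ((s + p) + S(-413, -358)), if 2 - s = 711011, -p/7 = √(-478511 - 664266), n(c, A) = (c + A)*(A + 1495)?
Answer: 4701338 - 7*I*√1142777 ≈ 4.7013e+6 - 7483.1*I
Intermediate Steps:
n(c, A) = (1495 + A)*(A + c) (n(c, A) = (A + c)*(1495 + A) = (1495 + A)*(A + c))
p = -7*I*√1142777 (p = -7*√(-478511 - 664266) = -7*I*√1142777 ≈ -7483.1*I)
s = -711009 (s = 2 - 1*711011 = 2 - 711011 = -711009)
n(-217, 1840) + ((s + p) + S(-413, -358)) = (1840² + 1495*1840 + 1495*(-217) + 1840*(-217)) + ((-711009 - 7*I*√1142777) - 358) = (3385600 + 2750800 - 324415 - 399280) + (-711367 - 7*I*√1142777) = 5412705 + (-711367 - 7*I*√1142777) = 4701338 - 7*I*√1142777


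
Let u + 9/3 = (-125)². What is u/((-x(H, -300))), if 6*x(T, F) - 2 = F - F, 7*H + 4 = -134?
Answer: -46866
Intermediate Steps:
H = -138/7 (H = -4/7 + (⅐)*(-134) = -4/7 - 134/7 = -138/7 ≈ -19.714)
x(T, F) = ⅓ (x(T, F) = ⅓ + (F - F)/6 = ⅓ + (⅙)*0 = ⅓ + 0 = ⅓)
u = 15622 (u = -3 + (-125)² = -3 + 15625 = 15622)
u/((-x(H, -300))) = 15622/((-1*⅓)) = 15622/(-⅓) = 15622*(-3) = -46866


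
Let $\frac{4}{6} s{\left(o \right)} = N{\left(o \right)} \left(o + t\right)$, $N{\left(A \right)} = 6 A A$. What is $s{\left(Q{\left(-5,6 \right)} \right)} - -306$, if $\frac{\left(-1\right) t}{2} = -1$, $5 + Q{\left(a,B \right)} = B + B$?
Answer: $4275$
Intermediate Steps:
$N{\left(A \right)} = 6 A^{2}$
$Q{\left(a,B \right)} = -5 + 2 B$ ($Q{\left(a,B \right)} = -5 + \left(B + B\right) = -5 + 2 B$)
$t = 2$ ($t = \left(-2\right) \left(-1\right) = 2$)
$s{\left(o \right)} = 9 o^{2} \left(2 + o\right)$ ($s{\left(o \right)} = \frac{3 \cdot 6 o^{2} \left(o + 2\right)}{2} = \frac{3 \cdot 6 o^{2} \left(2 + o\right)}{2} = 9 o^{2} \left(2 + o\right)$)
$s{\left(Q{\left(-5,6 \right)} \right)} - -306 = 9 \left(-5 + 2 \cdot 6\right)^{2} \left(2 + \left(-5 + 2 \cdot 6\right)\right) - -306 = 9 \left(-5 + 12\right)^{2} \left(2 + \left(-5 + 12\right)\right) + 306 = 9 \cdot 7^{2} \left(2 + 7\right) + 306 = 9 \cdot 49 \cdot 9 + 306 = 3969 + 306 = 4275$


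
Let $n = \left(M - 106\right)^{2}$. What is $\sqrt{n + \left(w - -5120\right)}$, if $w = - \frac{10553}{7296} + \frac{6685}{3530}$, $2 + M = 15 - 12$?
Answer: $\frac{\sqrt{1673359179314334}}{321936} \approx 127.06$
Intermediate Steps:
$M = 1$ ($M = -2 + \left(15 - 12\right) = -2 + 3 = 1$)
$w = \frac{1152167}{2575488}$ ($w = \left(-10553\right) \frac{1}{7296} + 6685 \cdot \frac{1}{3530} = - \frac{10553}{7296} + \frac{1337}{706} = \frac{1152167}{2575488} \approx 0.44736$)
$n = 11025$ ($n = \left(1 - 106\right)^{2} = \left(-105\right)^{2} = 11025$)
$\sqrt{n + \left(w - -5120\right)} = \sqrt{11025 + \left(\frac{1152167}{2575488} - -5120\right)} = \sqrt{11025 + \left(\frac{1152167}{2575488} + 5120\right)} = \sqrt{11025 + \frac{13187650727}{2575488}} = \sqrt{\frac{41582405927}{2575488}} = \frac{\sqrt{1673359179314334}}{321936}$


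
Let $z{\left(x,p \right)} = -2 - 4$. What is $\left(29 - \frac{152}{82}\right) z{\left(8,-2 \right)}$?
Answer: $- \frac{6678}{41} \approx -162.88$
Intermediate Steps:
$z{\left(x,p \right)} = -6$
$\left(29 - \frac{152}{82}\right) z{\left(8,-2 \right)} = \left(29 - \frac{152}{82}\right) \left(-6\right) = \left(29 - \frac{76}{41}\right) \left(-6\right) = \frac{1113}{41} \left(-6\right) = - \frac{6678}{41}$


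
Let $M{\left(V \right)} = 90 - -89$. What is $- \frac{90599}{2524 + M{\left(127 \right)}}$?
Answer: $- \frac{90599}{2703} \approx -33.518$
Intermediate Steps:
$M{\left(V \right)} = 179$ ($M{\left(V \right)} = 90 + 89 = 179$)
$- \frac{90599}{2524 + M{\left(127 \right)}} = - \frac{90599}{2524 + 179} = - \frac{90599}{2703}$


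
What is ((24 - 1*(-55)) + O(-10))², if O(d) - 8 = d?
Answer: 5929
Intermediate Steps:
O(d) = 8 + d
((24 - 1*(-55)) + O(-10))² = ((24 - 1*(-55)) + (8 - 10))² = ((24 + 55) - 2)² = (79 - 2)² = 77² = 5929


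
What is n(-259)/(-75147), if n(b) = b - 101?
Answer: 120/25049 ≈ 0.0047906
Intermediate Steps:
n(b) = -101 + b
n(-259)/(-75147) = (-101 - 259)/(-75147) = -360*(-1/75147) = 120/25049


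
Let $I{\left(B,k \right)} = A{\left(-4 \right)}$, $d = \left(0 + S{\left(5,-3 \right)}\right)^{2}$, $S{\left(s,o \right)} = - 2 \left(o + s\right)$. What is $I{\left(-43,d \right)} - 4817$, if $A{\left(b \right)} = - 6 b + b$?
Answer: $-4797$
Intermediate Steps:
$S{\left(s,o \right)} = - 2 o - 2 s$
$A{\left(b \right)} = - 5 b$
$d = 16$ ($d = \left(0 - 4\right)^{2} = \left(-4\right)^{2} = 16$)
$I{\left(B,k \right)} = 20$ ($I{\left(B,k \right)} = \left(-5\right) \left(-4\right) = 20$)
$I{\left(-43,d \right)} - 4817 = 20 - 4817 = -4797$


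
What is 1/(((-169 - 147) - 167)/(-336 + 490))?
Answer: -22/69 ≈ -0.31884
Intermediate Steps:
1/(((-169 - 147) - 167)/(-336 + 490)) = 1/((-316 - 167)/154) = 1/(-483*1/154) = 1/(-69/22) = -22/69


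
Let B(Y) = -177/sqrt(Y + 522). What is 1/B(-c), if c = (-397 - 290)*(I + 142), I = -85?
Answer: -sqrt(4409)/59 ≈ -1.1254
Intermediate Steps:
c = -39159 (c = (-397 - 290)*(-85 + 142) = -687*57 = -39159)
B(Y) = -177/sqrt(522 + Y)
1/B(-c) = 1/(-177/sqrt(522 - 1*(-39159))) = 1/(-177/sqrt(522 + 39159)) = 1/(-59*sqrt(4409)/4409) = -sqrt(4409)/59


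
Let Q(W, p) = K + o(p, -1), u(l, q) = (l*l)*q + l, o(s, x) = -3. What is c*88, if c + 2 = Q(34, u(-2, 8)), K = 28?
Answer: 2024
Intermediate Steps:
u(l, q) = l + q*l**2 (u(l, q) = l**2*q + l = q*l**2 + l = l + q*l**2)
Q(W, p) = 25 (Q(W, p) = 28 - 3 = 25)
c = 23 (c = -2 + 25 = 23)
c*88 = 23*88 = 2024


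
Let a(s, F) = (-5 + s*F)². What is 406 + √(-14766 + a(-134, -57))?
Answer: 406 + √58247923 ≈ 8038.0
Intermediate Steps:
a(s, F) = (-5 + F*s)²
406 + √(-14766 + a(-134, -57)) = 406 + √(-14766 + (-5 - 57*(-134))²) = 406 + √(-14766 + (-5 + 7638)²) = 406 + √(-14766 + 7633²) = 406 + √(-14766 + 58262689) = 406 + √58247923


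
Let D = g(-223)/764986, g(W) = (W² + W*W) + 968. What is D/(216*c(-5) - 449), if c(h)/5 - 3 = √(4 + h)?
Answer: 140144483/3425638289933 - 54230040*I/3425638289933 ≈ 4.091e-5 - 1.5831e-5*I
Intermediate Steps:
c(h) = 15 + 5*√(4 + h)
g(W) = 968 + 2*W² (g(W) = (W² + W²) + 968 = 2*W² + 968 = 968 + 2*W²)
D = 50213/382493 (D = (968 + 2*(-223)²)/764986 = (968 + 2*49729)*(1/764986) = (968 + 99458)*(1/764986) = 100426*(1/764986) = 50213/382493 ≈ 0.13128)
D/(216*c(-5) - 449) = 50213/(382493*(216*(15 + 5*√(4 - 5)) - 449)) = 50213/(382493*(216*(15 + 5*√(-1)) - 449)) = 50213/(382493*(216*(15 + 5*I) - 449)) = 50213/(382493*((3240 + 1080*I) - 449)) = 50213/(382493*(2791 + 1080*I)) = 50213*((2791 - 1080*I)/8956081)/382493 = 50213*(2791 - 1080*I)/3425638289933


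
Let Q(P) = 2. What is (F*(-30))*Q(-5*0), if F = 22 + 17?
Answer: -2340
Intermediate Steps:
F = 39
(F*(-30))*Q(-5*0) = (39*(-30))*2 = -1170*2 = -2340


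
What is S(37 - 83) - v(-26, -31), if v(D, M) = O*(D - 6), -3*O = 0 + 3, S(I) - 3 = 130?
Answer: 101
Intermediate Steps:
S(I) = 133 (S(I) = 3 + 130 = 133)
O = -1 (O = -(0 + 3)/3 = -⅓*3 = -1)
v(D, M) = 6 - D (v(D, M) = -(D - 6) = -(-6 + D) = 6 - D)
S(37 - 83) - v(-26, -31) = 133 - (6 - 1*(-26)) = 133 - (6 + 26) = 133 - 1*32 = 133 - 32 = 101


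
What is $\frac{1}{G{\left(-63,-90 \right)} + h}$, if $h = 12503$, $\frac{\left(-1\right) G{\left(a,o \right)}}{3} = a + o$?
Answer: $\frac{1}{12962} \approx 7.7149 \cdot 10^{-5}$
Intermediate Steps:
$G{\left(a,o \right)} = - 3 a - 3 o$ ($G{\left(a,o \right)} = - 3 \left(a + o\right) = - 3 a - 3 o$)
$\frac{1}{G{\left(-63,-90 \right)} + h} = \frac{1}{\left(\left(-3\right) \left(-63\right) - -270\right) + 12503} = \frac{1}{\left(189 + 270\right) + 12503} = \frac{1}{459 + 12503} = \frac{1}{12962}$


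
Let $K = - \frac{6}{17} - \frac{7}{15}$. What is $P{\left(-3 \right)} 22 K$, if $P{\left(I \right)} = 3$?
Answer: $- \frac{4598}{85} \approx -54.094$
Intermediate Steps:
$K = - \frac{209}{255}$ ($K = \left(-6\right) \frac{1}{17} - \frac{7}{15} = - \frac{6}{17} - \frac{7}{15} = - \frac{209}{255} \approx -0.81961$)
$P{\left(-3 \right)} 22 K = 3 \cdot 22 \left(- \frac{209}{255}\right) = 66 \left(- \frac{209}{255}\right) = - \frac{4598}{85}$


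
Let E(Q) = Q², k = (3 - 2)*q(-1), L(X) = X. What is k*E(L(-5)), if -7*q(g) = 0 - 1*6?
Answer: 150/7 ≈ 21.429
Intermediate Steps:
q(g) = 6/7 (q(g) = -(0 - 1*6)/7 = -(0 - 6)/7 = -⅐*(-6) = 6/7)
k = 6/7 (k = (3 - 2)*(6/7) = 1*(6/7) = 6/7 ≈ 0.85714)
k*E(L(-5)) = (6/7)*(-5)² = (6/7)*25 = 150/7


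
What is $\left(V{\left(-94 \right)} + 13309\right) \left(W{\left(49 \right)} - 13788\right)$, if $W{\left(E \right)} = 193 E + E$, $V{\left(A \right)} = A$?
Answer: $-56586630$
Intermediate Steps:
$W{\left(E \right)} = 194 E$
$\left(V{\left(-94 \right)} + 13309\right) \left(W{\left(49 \right)} - 13788\right) = \left(-94 + 13309\right) \left(194 \cdot 49 - 13788\right) = 13215 \left(9506 - 13788\right) = 13215 \left(-4282\right) = -56586630$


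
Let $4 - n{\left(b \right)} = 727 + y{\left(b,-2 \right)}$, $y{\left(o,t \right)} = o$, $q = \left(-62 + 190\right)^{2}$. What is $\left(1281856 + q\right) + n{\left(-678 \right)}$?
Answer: $1298195$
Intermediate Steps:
$q = 16384$ ($q = 128^{2} = 16384$)
$n{\left(b \right)} = -723 - b$ ($n{\left(b \right)} = 4 - \left(727 + b\right) = -723 - b$)
$\left(1281856 + q\right) + n{\left(-678 \right)} = \left(1281856 + 16384\right) - 45 = 1298240 + \left(-723 + 678\right) = 1298240 - 45 = 1298195$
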